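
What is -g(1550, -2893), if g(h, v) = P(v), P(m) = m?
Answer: 2893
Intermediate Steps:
g(h, v) = v
-g(1550, -2893) = -1*(-2893) = 2893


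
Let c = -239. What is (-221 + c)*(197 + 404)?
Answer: -276460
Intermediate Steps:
(-221 + c)*(197 + 404) = (-221 - 239)*(197 + 404) = -460*601 = -276460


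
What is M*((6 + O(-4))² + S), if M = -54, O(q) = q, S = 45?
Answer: -2646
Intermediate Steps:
M*((6 + O(-4))² + S) = -54*((6 - 4)² + 45) = -54*(2² + 45) = -54*(4 + 45) = -54*49 = -2646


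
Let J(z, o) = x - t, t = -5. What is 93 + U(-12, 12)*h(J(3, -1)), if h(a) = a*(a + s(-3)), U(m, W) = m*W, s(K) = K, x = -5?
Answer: 93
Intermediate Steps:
J(z, o) = 0 (J(z, o) = -5 - 1*(-5) = -5 + 5 = 0)
U(m, W) = W*m
h(a) = a*(-3 + a) (h(a) = a*(a - 3) = a*(-3 + a))
93 + U(-12, 12)*h(J(3, -1)) = 93 + (12*(-12))*(0*(-3 + 0)) = 93 - 0*(-3) = 93 - 144*0 = 93 + 0 = 93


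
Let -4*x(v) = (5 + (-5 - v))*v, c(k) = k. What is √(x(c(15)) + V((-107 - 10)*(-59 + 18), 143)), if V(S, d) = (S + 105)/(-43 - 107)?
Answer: √2357/10 ≈ 4.8549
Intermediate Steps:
x(v) = v²/4 (x(v) = -(5 + (-5 - v))*v/4 = -(-v)*v/4 = -(-1)*v²/4 = v²/4)
V(S, d) = -7/10 - S/150 (V(S, d) = (105 + S)/(-150) = (105 + S)*(-1/150) = -7/10 - S/150)
√(x(c(15)) + V((-107 - 10)*(-59 + 18), 143)) = √((¼)*15² + (-7/10 - (-107 - 10)*(-59 + 18)/150)) = √((¼)*225 + (-7/10 - (-39)*(-41)/50)) = √(225/4 + (-7/10 - 1/150*4797)) = √(225/4 + (-7/10 - 1599/50)) = √(225/4 - 817/25) = √(2357/100) = √2357/10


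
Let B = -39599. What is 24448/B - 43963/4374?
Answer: -1847826389/173206026 ≈ -10.668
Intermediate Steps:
24448/B - 43963/4374 = 24448/(-39599) - 43963/4374 = 24448*(-1/39599) - 43963*1/4374 = -24448/39599 - 43963/4374 = -1847826389/173206026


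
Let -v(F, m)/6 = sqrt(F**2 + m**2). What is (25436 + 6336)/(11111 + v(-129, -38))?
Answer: 353018692/122803261 + 190632*sqrt(18085)/122803261 ≈ 3.0834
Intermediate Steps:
v(F, m) = -6*sqrt(F**2 + m**2)
(25436 + 6336)/(11111 + v(-129, -38)) = (25436 + 6336)/(11111 - 6*sqrt((-129)**2 + (-38)**2)) = 31772/(11111 - 6*sqrt(16641 + 1444)) = 31772/(11111 - 6*sqrt(18085))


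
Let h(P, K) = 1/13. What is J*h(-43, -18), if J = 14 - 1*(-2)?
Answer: 16/13 ≈ 1.2308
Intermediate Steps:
h(P, K) = 1/13
J = 16 (J = 14 + 2 = 16)
J*h(-43, -18) = 16*(1/13) = 16/13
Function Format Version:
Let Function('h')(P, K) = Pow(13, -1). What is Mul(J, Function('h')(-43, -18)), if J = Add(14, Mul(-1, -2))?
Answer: Rational(16, 13) ≈ 1.2308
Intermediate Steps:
Function('h')(P, K) = Rational(1, 13)
J = 16 (J = Add(14, 2) = 16)
Mul(J, Function('h')(-43, -18)) = Mul(16, Rational(1, 13)) = Rational(16, 13)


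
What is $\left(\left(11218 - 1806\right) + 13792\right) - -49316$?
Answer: $72520$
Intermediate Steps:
$\left(\left(11218 - 1806\right) + 13792\right) - -49316 = \left(9412 + 13792\right) + 49316 = 23204 + 49316 = 72520$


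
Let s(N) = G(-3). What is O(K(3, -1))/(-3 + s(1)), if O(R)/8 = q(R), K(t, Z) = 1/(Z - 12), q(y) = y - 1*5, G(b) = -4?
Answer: 528/91 ≈ 5.8022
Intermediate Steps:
s(N) = -4
q(y) = -5 + y (q(y) = y - 5 = -5 + y)
K(t, Z) = 1/(-12 + Z)
O(R) = -40 + 8*R (O(R) = 8*(-5 + R) = -40 + 8*R)
O(K(3, -1))/(-3 + s(1)) = (-40 + 8/(-12 - 1))/(-3 - 4) = (-40 + 8/(-13))/(-7) = -(-40 + 8*(-1/13))/7 = -(-40 - 8/13)/7 = -1/7*(-528/13) = 528/91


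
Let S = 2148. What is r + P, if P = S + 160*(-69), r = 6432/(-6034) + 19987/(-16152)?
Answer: -433424598539/48730584 ≈ -8894.3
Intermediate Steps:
r = -112245611/48730584 (r = 6432*(-1/6034) + 19987*(-1/16152) = -3216/3017 - 19987/16152 = -112245611/48730584 ≈ -2.3034)
P = -8892 (P = 2148 + 160*(-69) = 2148 - 11040 = -8892)
r + P = -112245611/48730584 - 8892 = -433424598539/48730584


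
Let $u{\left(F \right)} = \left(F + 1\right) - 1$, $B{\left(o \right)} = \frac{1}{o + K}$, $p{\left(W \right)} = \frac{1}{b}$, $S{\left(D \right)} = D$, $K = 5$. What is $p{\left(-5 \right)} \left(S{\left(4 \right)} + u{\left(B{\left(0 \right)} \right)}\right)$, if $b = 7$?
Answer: $\frac{3}{5} \approx 0.6$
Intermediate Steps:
$p{\left(W \right)} = \frac{1}{7}$
$B{\left(o \right)} = \frac{1}{5 + o}$ ($B{\left(o \right)} = \frac{1}{o + 5} = \frac{1}{5 + o}$)
$u{\left(F \right)} = F$ ($u{\left(F \right)} = \left(1 + F\right) - 1 = F$)
$p{\left(-5 \right)} \left(S{\left(4 \right)} + u{\left(B{\left(0 \right)} \right)}\right) = \frac{4 + \frac{1}{5 + 0}}{7} = \frac{4 + \frac{1}{5}}{7} = \frac{1}{7} \cdot \frac{21}{5} = \frac{3}{5}$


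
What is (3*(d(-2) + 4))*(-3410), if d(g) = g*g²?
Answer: 40920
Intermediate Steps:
d(g) = g³
(3*(d(-2) + 4))*(-3410) = (3*((-2)³ + 4))*(-3410) = (3*(-8 + 4))*(-3410) = (3*(-4))*(-3410) = -12*(-3410) = 40920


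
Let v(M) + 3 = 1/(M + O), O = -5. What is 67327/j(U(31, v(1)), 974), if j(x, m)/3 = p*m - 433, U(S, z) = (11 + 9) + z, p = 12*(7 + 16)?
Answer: 67327/805173 ≈ 0.083618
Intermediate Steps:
v(M) = -3 + 1/(-5 + M) (v(M) = -3 + 1/(M - 5) = -3 + 1/(-5 + M))
p = 276 (p = 12*23 = 276)
U(S, z) = 20 + z
j(x, m) = -1299 + 828*m (j(x, m) = 3*(276*m - 433) = 3*(-433 + 276*m) = -1299 + 828*m)
67327/j(U(31, v(1)), 974) = 67327/(-1299 + 828*974) = 67327/(-1299 + 806472) = 67327/805173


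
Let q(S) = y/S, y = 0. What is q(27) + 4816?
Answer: 4816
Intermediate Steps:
q(S) = 0 (q(S) = 0/S = 0)
q(27) + 4816 = 0 + 4816 = 4816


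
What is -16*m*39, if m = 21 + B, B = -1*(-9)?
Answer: -18720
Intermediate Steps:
B = 9
m = 30 (m = 21 + 9 = 30)
-16*m*39 = -16*30*39 = -480*39 = -18720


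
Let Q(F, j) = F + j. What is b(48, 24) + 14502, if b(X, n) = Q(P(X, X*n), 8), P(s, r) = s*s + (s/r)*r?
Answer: 16862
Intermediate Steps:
P(s, r) = s + s² (P(s, r) = s² + s = s + s²)
b(X, n) = 8 + X*(1 + X) (b(X, n) = X*(1 + X) + 8 = 8 + X*(1 + X))
b(48, 24) + 14502 = (8 + 48*(1 + 48)) + 14502 = (8 + 48*49) + 14502 = (8 + 2352) + 14502 = 2360 + 14502 = 16862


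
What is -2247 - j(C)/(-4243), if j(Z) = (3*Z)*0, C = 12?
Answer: -2247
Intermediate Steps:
j(Z) = 0
-2247 - j(C)/(-4243) = -2247 - 0/(-4243) = -2247 - 0*(-1)/4243 = -2247 - 1*0 = -2247 + 0 = -2247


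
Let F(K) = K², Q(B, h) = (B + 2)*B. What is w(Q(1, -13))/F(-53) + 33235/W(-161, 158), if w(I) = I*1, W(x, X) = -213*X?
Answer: -93256153/94534086 ≈ -0.98648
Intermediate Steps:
Q(B, h) = B*(2 + B) (Q(B, h) = (2 + B)*B = B*(2 + B))
w(I) = I
w(Q(1, -13))/F(-53) + 33235/W(-161, 158) = (1*(2 + 1))/((-53)²) + 33235/((-213*158)) = (1*3)/2809 + 33235/(-33654) = 3*(1/2809) + 33235*(-1/33654) = 3/2809 - 33235/33654 = -93256153/94534086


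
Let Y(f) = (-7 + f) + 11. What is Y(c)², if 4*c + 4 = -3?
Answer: 81/16 ≈ 5.0625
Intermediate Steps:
c = -7/4 (c = -1 + (¼)*(-3) = -1 - ¾ = -7/4 ≈ -1.7500)
Y(f) = 4 + f
Y(c)² = (4 - 7/4)² = (9/4)² = 81/16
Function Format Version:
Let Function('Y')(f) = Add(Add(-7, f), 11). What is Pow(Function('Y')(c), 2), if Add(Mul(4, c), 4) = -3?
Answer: Rational(81, 16) ≈ 5.0625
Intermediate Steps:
c = Rational(-7, 4) (c = Add(-1, Mul(Rational(1, 4), -3)) = Add(-1, Rational(-3, 4)) = Rational(-7, 4) ≈ -1.7500)
Function('Y')(f) = Add(4, f)
Pow(Function('Y')(c), 2) = Pow(Add(4, Rational(-7, 4)), 2) = Pow(Rational(9, 4), 2) = Rational(81, 16)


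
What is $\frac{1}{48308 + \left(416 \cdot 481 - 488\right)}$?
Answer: $\frac{1}{247916} \approx 4.0336 \cdot 10^{-6}$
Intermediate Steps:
$\frac{1}{48308 + \left(416 \cdot 481 - 488\right)} = \frac{1}{48308 + \left(200096 - 488\right)} = \frac{1}{48308 + 199608} = \frac{1}{247916}$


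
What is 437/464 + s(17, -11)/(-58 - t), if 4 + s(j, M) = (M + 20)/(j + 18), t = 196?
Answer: 1972857/2062480 ≈ 0.95655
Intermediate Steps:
s(j, M) = -4 + (20 + M)/(18 + j) (s(j, M) = -4 + (M + 20)/(j + 18) = -4 + (20 + M)/(18 + j))
437/464 + s(17, -11)/(-58 - t) = 437/464 + ((-52 - 11 - 4*17)/(18 + 17))/(-58 - 1*196) = 437*(1/464) + ((-52 - 11 - 68)/35)/(-58 - 196) = 437/464 + ((1/35)*(-131))/(-254) = 437/464 - 131/35*(-1/254) = 437/464 + 131/8890 = 1972857/2062480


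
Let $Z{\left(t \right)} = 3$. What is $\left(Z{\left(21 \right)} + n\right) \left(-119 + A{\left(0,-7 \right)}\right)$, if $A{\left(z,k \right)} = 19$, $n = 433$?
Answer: $-43600$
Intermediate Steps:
$\left(Z{\left(21 \right)} + n\right) \left(-119 + A{\left(0,-7 \right)}\right) = \left(3 + 433\right) \left(-119 + 19\right) = 436 \left(-100\right) = -43600$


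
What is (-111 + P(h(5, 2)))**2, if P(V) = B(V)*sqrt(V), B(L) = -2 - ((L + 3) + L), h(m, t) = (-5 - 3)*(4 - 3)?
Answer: 11353 - 4884*I*sqrt(2) ≈ 11353.0 - 6907.0*I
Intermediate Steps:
h(m, t) = -8 (h(m, t) = -8*1 = -8)
B(L) = -5 - 2*L (B(L) = -2 - ((3 + L) + L) = -2 - (3 + 2*L) = -2 + (-3 - 2*L) = -5 - 2*L)
P(V) = sqrt(V)*(-5 - 2*V) (P(V) = (-5 - 2*V)*sqrt(V) = sqrt(V)*(-5 - 2*V))
(-111 + P(h(5, 2)))**2 = (-111 + sqrt(-8)*(-5 - 2*(-8)))**2 = (-111 + (2*I*sqrt(2))*(-5 + 16))**2 = (-111 + (2*I*sqrt(2))*11)**2 = (-111 + 22*I*sqrt(2))**2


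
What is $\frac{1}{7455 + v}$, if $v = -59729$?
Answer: $- \frac{1}{52274} \approx -1.913 \cdot 10^{-5}$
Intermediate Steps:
$\frac{1}{7455 + v} = \frac{1}{7455 - 59729} = \frac{1}{-52274} = - \frac{1}{52274}$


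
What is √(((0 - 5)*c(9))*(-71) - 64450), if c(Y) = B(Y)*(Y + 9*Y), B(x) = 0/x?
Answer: 5*I*√2578 ≈ 253.87*I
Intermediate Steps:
B(x) = 0
c(Y) = 0 (c(Y) = 0*(Y + 9*Y) = 0*(10*Y) = 0)
√(((0 - 5)*c(9))*(-71) - 64450) = √(((0 - 5)*0)*(-71) - 64450) = √(-5*0*(-71) - 64450) = √(0*(-71) - 64450) = √(0 - 64450) = √(-64450) = 5*I*√2578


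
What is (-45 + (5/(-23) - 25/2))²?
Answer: 7049025/2116 ≈ 3331.3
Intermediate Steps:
(-45 + (5/(-23) - 25/2))² = (-45 + (5*(-1/23) - 25*½))² = (-45 + (-5/23 - 25/2))² = (-45 - 585/46)² = (-2655/46)² = 7049025/2116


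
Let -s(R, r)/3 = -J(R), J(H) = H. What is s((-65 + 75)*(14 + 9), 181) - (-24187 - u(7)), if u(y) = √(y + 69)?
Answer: 24877 + 2*√19 ≈ 24886.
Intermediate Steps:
u(y) = √(69 + y)
s(R, r) = 3*R (s(R, r) = -(-3)*R = 3*R)
s((-65 + 75)*(14 + 9), 181) - (-24187 - u(7)) = 3*((-65 + 75)*(14 + 9)) - (-24187 - √(69 + 7)) = 3*(10*23) - (-24187 - √76) = 3*230 - (-24187 - 2*√19) = 690 - (-24187 - 2*√19) = 690 + (24187 + 2*√19) = 24877 + 2*√19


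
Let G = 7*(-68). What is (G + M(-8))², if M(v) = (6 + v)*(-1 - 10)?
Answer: 206116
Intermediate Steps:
G = -476
M(v) = -66 - 11*v (M(v) = (6 + v)*(-11) = -66 - 11*v)
(G + M(-8))² = (-476 + (-66 - 11*(-8)))² = (-476 + (-66 + 88))² = (-476 + 22)² = (-454)² = 206116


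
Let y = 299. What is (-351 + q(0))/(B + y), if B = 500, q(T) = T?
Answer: -351/799 ≈ -0.43930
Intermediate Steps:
(-351 + q(0))/(B + y) = (-351 + 0)/(500 + 299) = -351/799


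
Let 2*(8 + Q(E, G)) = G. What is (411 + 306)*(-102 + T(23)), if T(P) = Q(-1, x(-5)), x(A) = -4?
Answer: -80304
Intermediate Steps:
Q(E, G) = -8 + G/2
T(P) = -10 (T(P) = -8 + (½)*(-4) = -8 - 2 = -10)
(411 + 306)*(-102 + T(23)) = (411 + 306)*(-102 - 10) = 717*(-112) = -80304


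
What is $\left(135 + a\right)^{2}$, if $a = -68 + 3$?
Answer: $4900$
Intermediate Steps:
$a = -65$
$\left(135 + a\right)^{2} = \left(135 - 65\right)^{2} = 70^{2} = 4900$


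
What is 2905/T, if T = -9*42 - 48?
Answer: -2905/426 ≈ -6.8193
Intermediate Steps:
T = -426 (T = -378 - 48 = -426)
2905/T = 2905/(-426) = 2905*(-1/426) = -2905/426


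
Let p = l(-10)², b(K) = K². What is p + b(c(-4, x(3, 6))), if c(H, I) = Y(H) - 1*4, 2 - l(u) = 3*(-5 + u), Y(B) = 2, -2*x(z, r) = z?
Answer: 2213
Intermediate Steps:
x(z, r) = -z/2
l(u) = 17 - 3*u (l(u) = 2 - 3*(-5 + u) = 2 - (-15 + 3*u) = 2 + (15 - 3*u) = 17 - 3*u)
c(H, I) = -2 (c(H, I) = 2 - 1*4 = 2 - 4 = -2)
p = 2209 (p = (17 - 3*(-10))² = (17 + 30)² = 47² = 2209)
p + b(c(-4, x(3, 6))) = 2209 + (-2)² = 2209 + 4 = 2213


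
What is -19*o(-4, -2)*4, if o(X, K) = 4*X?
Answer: 1216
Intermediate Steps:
-19*o(-4, -2)*4 = -76*(-4)*4 = -19*(-16)*4 = 304*4 = 1216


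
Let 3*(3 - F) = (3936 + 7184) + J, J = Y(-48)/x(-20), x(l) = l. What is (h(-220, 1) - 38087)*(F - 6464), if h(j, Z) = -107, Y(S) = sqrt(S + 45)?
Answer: 1165031582/3 - 19097*I*sqrt(3)/30 ≈ 3.8834e+8 - 1102.6*I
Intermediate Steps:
Y(S) = sqrt(45 + S)
J = -I*sqrt(3)/20 (J = sqrt(45 - 48)/(-20) = sqrt(-3)*(-1/20) = (I*sqrt(3))*(-1/20) = -I*sqrt(3)/20 ≈ -0.086603*I)
F = -11111/3 + I*sqrt(3)/60 (F = 3 - ((3936 + 7184) - I*sqrt(3)/20)/3 = 3 - (11120 - I*sqrt(3)/20)/3 = 3 + (-11120/3 + I*sqrt(3)/60) = -11111/3 + I*sqrt(3)/60 ≈ -3703.7 + 0.028868*I)
(h(-220, 1) - 38087)*(F - 6464) = (-107 - 38087)*((-11111/3 + I*sqrt(3)/60) - 6464) = -38194*(-30503/3 + I*sqrt(3)/60) = 1165031582/3 - 19097*I*sqrt(3)/30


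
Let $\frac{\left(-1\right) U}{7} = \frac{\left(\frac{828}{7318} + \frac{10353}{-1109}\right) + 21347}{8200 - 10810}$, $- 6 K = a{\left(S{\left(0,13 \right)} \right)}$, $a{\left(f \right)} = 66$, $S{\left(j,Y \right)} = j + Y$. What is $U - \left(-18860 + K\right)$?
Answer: $\frac{100233851920801}{5295469455} \approx 18928.0$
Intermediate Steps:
$S{\left(j,Y \right)} = Y + j$
$K = -11$ ($K = \left(- \frac{1}{6}\right) 66 = -11$)
$U = \frac{303047835496}{5295469455}$ ($U = - 7 \frac{\left(\frac{828}{7318} + \frac{10353}{-1109}\right) + 21347}{8200 - 10810} = - 7 \frac{\left(828 \cdot \frac{1}{7318} + 10353 \left(- \frac{1}{1109}\right)\right) + 21347}{-2610} = - 7 \left(\left(\frac{414}{3659} - \frac{10353}{1109}\right) + 21347\right) \left(- \frac{1}{2610}\right) = - 7 \left(- \frac{37422501}{4057831} + 21347\right) \left(- \frac{1}{2610}\right) = - 7 \cdot \frac{86585095856}{4057831} \left(- \frac{1}{2610}\right) = \left(-7\right) \left(- \frac{43292547928}{5295469455}\right) = \frac{303047835496}{5295469455} \approx 57.228$)
$U - \left(-18860 + K\right) = \frac{303047835496}{5295469455} + \left(18860 - -11\right) = \frac{303047835496}{5295469455} + \left(18860 + 11\right) = \frac{303047835496}{5295469455} + 18871 = \frac{100233851920801}{5295469455}$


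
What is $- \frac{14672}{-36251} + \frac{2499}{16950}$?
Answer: $\frac{113093883}{204818150} \approx 0.55217$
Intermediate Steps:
$- \frac{14672}{-36251} + \frac{2499}{16950} = \left(-14672\right) \left(- \frac{1}{36251}\right) + 2499 \cdot \frac{1}{16950} = \frac{14672}{36251} + \frac{833}{5650} = \frac{113093883}{204818150}$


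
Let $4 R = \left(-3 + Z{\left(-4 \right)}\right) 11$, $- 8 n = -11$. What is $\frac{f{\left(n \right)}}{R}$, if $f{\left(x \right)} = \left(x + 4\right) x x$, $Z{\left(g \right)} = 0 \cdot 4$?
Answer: $- \frac{473}{384} \approx -1.2318$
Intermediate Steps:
$Z{\left(g \right)} = 0$
$n = \frac{11}{8}$ ($n = \left(- \frac{1}{8}\right) \left(-11\right) = \frac{11}{8} \approx 1.375$)
$f{\left(x \right)} = x^{2} \left(4 + x\right)$ ($f{\left(x \right)} = \left(4 + x\right) x x = x \left(4 + x\right) x = x^{2} \left(4 + x\right)$)
$R = - \frac{33}{4}$ ($R = \frac{\left(-3 + 0\right) 11}{4} = \frac{\left(-3\right) 11}{4} = \frac{1}{4} \left(-33\right) = - \frac{33}{4} \approx -8.25$)
$\frac{f{\left(n \right)}}{R} = \frac{\left(\frac{11}{8}\right)^{2} \left(4 + \frac{11}{8}\right)}{- \frac{33}{4}} = \frac{121}{64} \cdot \frac{43}{8} \left(- \frac{4}{33}\right) = \frac{5203}{512} \left(- \frac{4}{33}\right) = - \frac{473}{384}$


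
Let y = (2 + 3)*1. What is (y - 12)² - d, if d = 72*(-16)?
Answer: 1201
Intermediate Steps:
y = 5 (y = 5*1 = 5)
d = -1152
(y - 12)² - d = (5 - 12)² - 1*(-1152) = (-7)² + 1152 = 49 + 1152 = 1201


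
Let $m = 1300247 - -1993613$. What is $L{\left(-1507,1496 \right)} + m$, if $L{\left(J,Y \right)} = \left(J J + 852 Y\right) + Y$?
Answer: $6840997$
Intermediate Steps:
$L{\left(J,Y \right)} = J^{2} + 853 Y$ ($L{\left(J,Y \right)} = \left(J^{2} + 852 Y\right) + Y = J^{2} + 853 Y$)
$m = 3293860$ ($m = 1300247 + 1993613 = 3293860$)
$L{\left(-1507,1496 \right)} + m = \left(\left(-1507\right)^{2} + 853 \cdot 1496\right) + 3293860 = \left(2271049 + 1276088\right) + 3293860 = 3547137 + 3293860 = 6840997$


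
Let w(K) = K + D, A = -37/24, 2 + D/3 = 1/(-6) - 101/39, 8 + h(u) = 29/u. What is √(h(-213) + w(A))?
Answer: 5*I*√13056758/3692 ≈ 4.8936*I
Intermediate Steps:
h(u) = -8 + 29/u
D = -371/26 (D = -6 + 3*(1/(-6) - 101/39) = -6 + 3*(1*(-⅙) - 101*1/39) = -6 + 3*(-⅙ - 101/39) = -6 + 3*(-215/78) = -6 - 215/26 = -371/26 ≈ -14.269)
A = -37/24 (A = -37*1/24 = -37/24 ≈ -1.5417)
w(K) = -371/26 + K (w(K) = K - 371/26 = -371/26 + K)
√(h(-213) + w(A)) = √((-8 + 29/(-213)) + (-371/26 - 37/24)) = √((-8 + 29*(-1/213)) - 4933/312) = √((-8 - 29/213) - 4933/312) = √(-1733/213 - 4933/312) = √(-176825/7384) = 5*I*√13056758/3692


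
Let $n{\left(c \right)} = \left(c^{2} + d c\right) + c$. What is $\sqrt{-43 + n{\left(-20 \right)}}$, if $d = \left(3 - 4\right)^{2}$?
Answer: $\sqrt{317} \approx 17.805$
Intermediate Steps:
$d = 1$ ($d = \left(-1\right)^{2} = 1$)
$n{\left(c \right)} = c^{2} + 2 c$ ($n{\left(c \right)} = \left(c^{2} + 1 c\right) + c = \left(c^{2} + c\right) + c = \left(c + c^{2}\right) + c = c^{2} + 2 c$)
$\sqrt{-43 + n{\left(-20 \right)}} = \sqrt{-43 - 20 \left(2 - 20\right)} = \sqrt{-43 - -360} = \sqrt{-43 + 360} = \sqrt{317}$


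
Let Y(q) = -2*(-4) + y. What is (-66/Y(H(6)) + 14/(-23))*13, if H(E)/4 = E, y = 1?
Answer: -7124/69 ≈ -103.25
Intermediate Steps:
H(E) = 4*E
Y(q) = 9 (Y(q) = -2*(-4) + 1 = 8 + 1 = 9)
(-66/Y(H(6)) + 14/(-23))*13 = (-66/9 + 14/(-23))*13 = (-66*⅑ + 14*(-1/23))*13 = (-22/3 - 14/23)*13 = -548/69*13 = -7124/69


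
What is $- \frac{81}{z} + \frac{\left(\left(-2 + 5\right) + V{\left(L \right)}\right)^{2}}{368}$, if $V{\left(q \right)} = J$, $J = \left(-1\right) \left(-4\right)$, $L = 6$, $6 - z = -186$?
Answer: $- \frac{425}{1472} \approx -0.28872$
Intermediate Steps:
$z = 192$ ($z = 6 - -186 = 6 + 186 = 192$)
$J = 4$
$V{\left(q \right)} = 4$
$- \frac{81}{z} + \frac{\left(\left(-2 + 5\right) + V{\left(L \right)}\right)^{2}}{368} = - \frac{81}{192} + \frac{\left(\left(-2 + 5\right) + 4\right)^{2}}{368} = \left(-81\right) \frac{1}{192} + \left(3 + 4\right)^{2} \cdot \frac{1}{368} = - \frac{27}{64} + 7^{2} \cdot \frac{1}{368} = - \frac{27}{64} + 49 \cdot \frac{1}{368} = - \frac{27}{64} + \frac{49}{368} = - \frac{425}{1472}$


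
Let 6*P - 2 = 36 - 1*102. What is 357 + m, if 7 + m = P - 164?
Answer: 526/3 ≈ 175.33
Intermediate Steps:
P = -32/3 (P = ⅓ + (36 - 1*102)/6 = ⅓ + (36 - 102)/6 = ⅓ + (⅙)*(-66) = ⅓ - 11 = -32/3 ≈ -10.667)
m = -545/3 (m = -7 + (-32/3 - 164) = -7 - 524/3 = -545/3 ≈ -181.67)
357 + m = 357 - 545/3 = 526/3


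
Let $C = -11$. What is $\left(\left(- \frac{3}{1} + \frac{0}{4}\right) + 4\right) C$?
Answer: $-11$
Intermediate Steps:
$\left(\left(- \frac{3}{1} + \frac{0}{4}\right) + 4\right) C = \left(\left(- \frac{3}{1} + \frac{0}{4}\right) + 4\right) \left(-11\right) = \left(\left(\left(-3\right) 1 + 0 \cdot \frac{1}{4}\right) + 4\right) \left(-11\right) = \left(\left(-3 + 0\right) + 4\right) \left(-11\right) = \left(-3 + 4\right) \left(-11\right) = 1 \left(-11\right) = -11$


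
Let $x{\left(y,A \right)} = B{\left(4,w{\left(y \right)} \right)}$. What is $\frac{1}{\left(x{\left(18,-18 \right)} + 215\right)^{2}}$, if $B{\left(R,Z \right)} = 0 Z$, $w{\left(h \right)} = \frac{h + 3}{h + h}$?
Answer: $\frac{1}{46225} \approx 2.1633 \cdot 10^{-5}$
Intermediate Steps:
$w{\left(h \right)} = \frac{3 + h}{2 h}$
$B{\left(R,Z \right)} = 0$
$x{\left(y,A \right)} = 0$
$\frac{1}{\left(x{\left(18,-18 \right)} + 215\right)^{2}} = \frac{1}{\left(0 + 215\right)^{2}} = \frac{1}{215^{2}} = \frac{1}{46225}$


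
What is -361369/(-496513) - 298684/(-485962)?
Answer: 161956045435/120643225253 ≈ 1.3424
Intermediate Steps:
-361369/(-496513) - 298684/(-485962) = -361369*(-1/496513) - 298684*(-1/485962) = 361369/496513 + 149342/242981 = 161956045435/120643225253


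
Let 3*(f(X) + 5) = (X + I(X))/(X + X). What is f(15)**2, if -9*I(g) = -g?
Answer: 16900/729 ≈ 23.182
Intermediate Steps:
I(g) = g/9 (I(g) = -(-1)*g/9 = g/9)
f(X) = -130/27 (f(X) = -5 + ((X + X/9)/(X + X))/3 = -5 + ((10*X/9)/((2*X)))/3 = -5 + ((10*X/9)*(1/(2*X)))/3 = -5 + (1/3)*(5/9) = -5 + 5/27 = -130/27)
f(15)**2 = (-130/27)**2 = 16900/729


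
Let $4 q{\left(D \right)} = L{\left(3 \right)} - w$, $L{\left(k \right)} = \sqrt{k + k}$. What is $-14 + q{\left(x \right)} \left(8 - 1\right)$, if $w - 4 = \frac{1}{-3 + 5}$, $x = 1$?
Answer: $- \frac{175}{8} + \frac{7 \sqrt{6}}{4} \approx -17.588$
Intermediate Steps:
$L{\left(k \right)} = \sqrt{2} \sqrt{k}$ ($L{\left(k \right)} = \sqrt{2 k} = \sqrt{2} \sqrt{k}$)
$w = \frac{9}{2}$ ($w = 4 + \frac{1}{-3 + 5} = 4 + \frac{1}{2} = \frac{9}{2} \approx 4.5$)
$q{\left(D \right)} = - \frac{9}{8} + \frac{\sqrt{6}}{4}$ ($q{\left(D \right)} = \frac{\sqrt{2} \sqrt{3} - \frac{9}{2}}{4} = \frac{\sqrt{6} - \frac{9}{2}}{4} = \frac{- \frac{9}{2} + \sqrt{6}}{4} = - \frac{9}{8} + \frac{\sqrt{6}}{4}$)
$-14 + q{\left(x \right)} \left(8 - 1\right) = -14 + \left(- \frac{9}{8} + \frac{\sqrt{6}}{4}\right) \left(8 - 1\right) = -14 + \left(- \frac{9}{8} + \frac{\sqrt{6}}{4}\right) 7 = -14 - \left(\frac{63}{8} - \frac{7 \sqrt{6}}{4}\right) = - \frac{175}{8} + \frac{7 \sqrt{6}}{4}$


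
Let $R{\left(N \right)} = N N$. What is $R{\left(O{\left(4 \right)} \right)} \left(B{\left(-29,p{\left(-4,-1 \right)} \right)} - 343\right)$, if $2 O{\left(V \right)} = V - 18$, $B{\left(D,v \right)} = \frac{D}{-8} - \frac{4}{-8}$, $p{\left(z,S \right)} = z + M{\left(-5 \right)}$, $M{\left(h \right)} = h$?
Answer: $- \frac{132839}{8} \approx -16605.0$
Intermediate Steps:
$p{\left(z,S \right)} = -5 + z$ ($p{\left(z,S \right)} = z - 5 = -5 + z$)
$B{\left(D,v \right)} = \frac{1}{2} - \frac{D}{8}$ ($B{\left(D,v \right)} = D \left(- \frac{1}{8}\right) - - \frac{1}{2} = - \frac{D}{8} + \frac{1}{2} = \frac{1}{2} - \frac{D}{8}$)
$O{\left(V \right)} = -9 + \frac{V}{2}$ ($O{\left(V \right)} = \frac{V - 18}{2} = \frac{-18 + V}{2} = -9 + \frac{V}{2}$)
$R{\left(N \right)} = N^{2}$
$R{\left(O{\left(4 \right)} \right)} \left(B{\left(-29,p{\left(-4,-1 \right)} \right)} - 343\right) = \left(-9 + \frac{1}{2} \cdot 4\right)^{2} \left(\left(\frac{1}{2} - - \frac{29}{8}\right) - 343\right) = \left(-9 + 2\right)^{2} \left(\left(\frac{1}{2} + \frac{29}{8}\right) - 343\right) = \left(-7\right)^{2} \left(\frac{33}{8} - 343\right) = 49 \left(- \frac{2711}{8}\right) = - \frac{132839}{8}$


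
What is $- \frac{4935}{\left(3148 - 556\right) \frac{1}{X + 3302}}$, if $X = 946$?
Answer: $- \frac{97055}{12} \approx -8087.9$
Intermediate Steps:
$- \frac{4935}{\left(3148 - 556\right) \frac{1}{X + 3302}} = - \frac{4935}{\left(3148 - 556\right) \frac{1}{946 + 3302}} = - \frac{4935}{2592 \cdot \frac{1}{4248}} = - \frac{4935}{\frac{36}{59}} = \left(-4935\right) \frac{59}{36} = - \frac{97055}{12}$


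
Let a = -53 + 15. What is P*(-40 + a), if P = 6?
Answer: -468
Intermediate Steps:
a = -38
P*(-40 + a) = 6*(-40 - 38) = 6*(-78) = -468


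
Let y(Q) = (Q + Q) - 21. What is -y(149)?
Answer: -277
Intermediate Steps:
y(Q) = -21 + 2*Q (y(Q) = 2*Q - 21 = -21 + 2*Q)
-y(149) = -(-21 + 2*149) = -(-21 + 298) = -1*277 = -277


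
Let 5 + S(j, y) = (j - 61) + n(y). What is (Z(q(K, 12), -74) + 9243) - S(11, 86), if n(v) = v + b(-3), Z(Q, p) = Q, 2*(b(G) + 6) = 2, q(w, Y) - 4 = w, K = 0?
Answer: 9221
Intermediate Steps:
q(w, Y) = 4 + w
b(G) = -5 (b(G) = -6 + (½)*2 = -6 + 1 = -5)
n(v) = -5 + v (n(v) = v - 5 = -5 + v)
S(j, y) = -71 + j + y (S(j, y) = -5 + ((j - 61) + (-5 + y)) = -5 + ((-61 + j) + (-5 + y)) = -5 + (-66 + j + y) = -71 + j + y)
(Z(q(K, 12), -74) + 9243) - S(11, 86) = ((4 + 0) + 9243) - (-71 + 11 + 86) = (4 + 9243) - 1*26 = 9247 - 26 = 9221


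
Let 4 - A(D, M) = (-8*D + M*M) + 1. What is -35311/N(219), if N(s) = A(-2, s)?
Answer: 35311/47974 ≈ 0.73604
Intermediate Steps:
A(D, M) = 3 - M² + 8*D (A(D, M) = 4 - ((-8*D + M*M) + 1) = 4 - ((-8*D + M²) + 1) = 4 - ((M² - 8*D) + 1) = 4 - (1 + M² - 8*D) = 4 + (-1 - M² + 8*D) = 3 - M² + 8*D)
N(s) = -13 - s² (N(s) = 3 - s² + 8*(-2) = 3 - s² - 16 = -13 - s²)
-35311/N(219) = -35311/(-13 - 1*219²) = -35311/(-13 - 1*47961) = -35311/(-13 - 47961) = -35311/(-47974) = -35311*(-1/47974) = 35311/47974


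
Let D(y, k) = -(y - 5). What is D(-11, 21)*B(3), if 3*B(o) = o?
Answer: 16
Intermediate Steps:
D(y, k) = 5 - y (D(y, k) = -(-5 + y) = 5 - y)
B(o) = o/3
D(-11, 21)*B(3) = (5 - 1*(-11))*((⅓)*3) = (5 + 11)*1 = 16*1 = 16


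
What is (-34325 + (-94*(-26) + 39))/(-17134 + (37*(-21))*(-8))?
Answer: 15921/5459 ≈ 2.9165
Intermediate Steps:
(-34325 + (-94*(-26) + 39))/(-17134 + (37*(-21))*(-8)) = (-34325 + (2444 + 39))/(-17134 - 777*(-8)) = (-34325 + 2483)/(-17134 + 6216) = -31842/(-10918) = -31842*(-1/10918) = 15921/5459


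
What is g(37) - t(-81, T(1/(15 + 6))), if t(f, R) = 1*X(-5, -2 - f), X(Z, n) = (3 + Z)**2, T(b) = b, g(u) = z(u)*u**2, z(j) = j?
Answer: 50649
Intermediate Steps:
g(u) = u**3 (g(u) = u*u**2 = u**3)
t(f, R) = 4 (t(f, R) = 1*(3 - 5)**2 = 1*(-2)**2 = 1*4 = 4)
g(37) - t(-81, T(1/(15 + 6))) = 37**3 - 1*4 = 50653 - 4 = 50649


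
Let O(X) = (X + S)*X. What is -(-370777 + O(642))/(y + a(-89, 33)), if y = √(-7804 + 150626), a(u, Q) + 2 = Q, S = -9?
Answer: 1103879/141861 - 35609*√142822/141861 ≈ -87.081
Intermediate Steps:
a(u, Q) = -2 + Q
O(X) = X*(-9 + X) (O(X) = (X - 9)*X = (-9 + X)*X = X*(-9 + X))
y = √142822 ≈ 377.92
-(-370777 + O(642))/(y + a(-89, 33)) = -(-370777 + 642*(-9 + 642))/(√142822 + (-2 + 33)) = -(-370777 + 642*633)/(√142822 + 31) = -(-370777 + 406386)/(31 + √142822) = -35609/(31 + √142822)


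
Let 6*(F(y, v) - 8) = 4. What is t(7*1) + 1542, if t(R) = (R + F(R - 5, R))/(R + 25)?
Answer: 148079/96 ≈ 1542.5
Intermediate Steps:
F(y, v) = 26/3 (F(y, v) = 8 + (⅙)*4 = 8 + ⅔ = 26/3)
t(R) = (26/3 + R)/(25 + R) (t(R) = (R + 26/3)/(R + 25) = (26/3 + R)/(25 + R))
t(7*1) + 1542 = (26/3 + 7*1)/(25 + 7*1) + 1542 = (26/3 + 7)/(25 + 7) + 1542 = (47/3)/32 + 1542 = (1/32)*(47/3) + 1542 = 47/96 + 1542 = 148079/96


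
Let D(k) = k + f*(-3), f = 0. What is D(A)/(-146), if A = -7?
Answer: 7/146 ≈ 0.047945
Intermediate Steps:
D(k) = k (D(k) = k + 0*(-3) = k + 0 = k)
D(A)/(-146) = -7/(-146) = -7*(-1/146) = 7/146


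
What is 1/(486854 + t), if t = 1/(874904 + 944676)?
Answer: 1819580/885869801321 ≈ 2.0540e-6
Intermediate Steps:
t = 1/1819580 ≈ 5.4958e-7
1/(486854 + t) = 1/(486854 + 1/1819580) = 1/(885869801321/1819580) = 1819580/885869801321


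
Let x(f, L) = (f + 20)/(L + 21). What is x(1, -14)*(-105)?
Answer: -315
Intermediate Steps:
x(f, L) = (20 + f)/(21 + L)
x(1, -14)*(-105) = ((20 + 1)/(21 - 14))*(-105) = (21/7)*(-105) = ((1/7)*21)*(-105) = 3*(-105) = -315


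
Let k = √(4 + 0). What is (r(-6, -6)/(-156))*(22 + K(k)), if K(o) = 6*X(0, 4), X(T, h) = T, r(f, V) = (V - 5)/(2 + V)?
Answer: -121/312 ≈ -0.38782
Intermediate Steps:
r(f, V) = (-5 + V)/(2 + V)
k = 2 (k = √4 = 2)
K(o) = 0 (K(o) = 6*0 = 0)
(r(-6, -6)/(-156))*(22 + K(k)) = (((-5 - 6)/(2 - 6))/(-156))*(22 + 0) = ((-11/(-4))*(-1/156))*22 = (-¼*(-11)*(-1/156))*22 = ((11/4)*(-1/156))*22 = -11/624*22 = -121/312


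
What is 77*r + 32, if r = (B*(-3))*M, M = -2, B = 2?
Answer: 956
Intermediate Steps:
r = 12 (r = (2*(-3))*(-2) = -6*(-2) = 12)
77*r + 32 = 77*12 + 32 = 924 + 32 = 956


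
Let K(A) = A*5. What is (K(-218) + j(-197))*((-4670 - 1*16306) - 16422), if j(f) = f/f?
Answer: 40726422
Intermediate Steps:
K(A) = 5*A
j(f) = 1
(K(-218) + j(-197))*((-4670 - 1*16306) - 16422) = (5*(-218) + 1)*((-4670 - 1*16306) - 16422) = (-1090 + 1)*((-4670 - 16306) - 16422) = -1089*(-20976 - 16422) = -1089*(-37398) = 40726422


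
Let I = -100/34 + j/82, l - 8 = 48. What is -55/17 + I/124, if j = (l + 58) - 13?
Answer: -561623/172856 ≈ -3.2491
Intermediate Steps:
l = 56 (l = 8 + 48 = 56)
j = 101 (j = (56 + 58) - 13 = 114 - 13 = 101)
I = -2383/1394 (I = -100/34 + 101/82 = -100*1/34 + 101*(1/82) = -50/17 + 101/82 = -2383/1394 ≈ -1.7095)
-55/17 + I/124 = -55/17 - 2383/1394/124 = -55*1/17 - 2383/1394*1/124 = -55/17 - 2383/172856 = -561623/172856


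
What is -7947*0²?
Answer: 0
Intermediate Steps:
-7947*0² = -7947*0 = 0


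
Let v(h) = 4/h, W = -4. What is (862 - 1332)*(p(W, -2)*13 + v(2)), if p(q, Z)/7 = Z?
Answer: 84600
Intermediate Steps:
p(q, Z) = 7*Z
(862 - 1332)*(p(W, -2)*13 + v(2)) = (862 - 1332)*((7*(-2))*13 + 4/2) = -470*(-14*13 + 4*(½)) = -470*(-182 + 2) = -470*(-180) = 84600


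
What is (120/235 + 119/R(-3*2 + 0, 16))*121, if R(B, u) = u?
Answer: 723217/752 ≈ 961.72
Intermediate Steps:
(120/235 + 119/R(-3*2 + 0, 16))*121 = (120/235 + 119/16)*121 = (120*(1/235) + 119*(1/16))*121 = (24/47 + 119/16)*121 = (5977/752)*121 = 723217/752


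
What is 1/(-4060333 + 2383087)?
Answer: -1/1677246 ≈ -5.9622e-7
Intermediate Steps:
1/(-4060333 + 2383087) = 1/(-1677246) = -1/1677246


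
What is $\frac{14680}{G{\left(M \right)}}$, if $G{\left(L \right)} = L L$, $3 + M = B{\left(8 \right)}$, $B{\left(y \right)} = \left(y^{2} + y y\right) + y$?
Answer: $\frac{14680}{17689} \approx 0.82989$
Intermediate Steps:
$B{\left(y \right)} = y + 2 y^{2}$ ($B{\left(y \right)} = \left(y^{2} + y^{2}\right) + y = 2 y^{2} + y = y + 2 y^{2}$)
$M = 133$ ($M = -3 + 8 \left(1 + 2 \cdot 8\right) = -3 + 8 \left(1 + 16\right) = -3 + 8 \cdot 17 = -3 + 136 = 133$)
$G{\left(L \right)} = L^{2}$
$\frac{14680}{G{\left(M \right)}} = \frac{14680}{133^{2}} = \frac{14680}{17689}$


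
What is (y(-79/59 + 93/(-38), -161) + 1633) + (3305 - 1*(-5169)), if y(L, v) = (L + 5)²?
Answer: 50810886189/5026564 ≈ 10108.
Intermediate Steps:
y(L, v) = (5 + L)²
(y(-79/59 + 93/(-38), -161) + 1633) + (3305 - 1*(-5169)) = ((5 + (-79/59 + 93/(-38)))² + 1633) + (3305 - 1*(-5169)) = ((5 + (-79*1/59 + 93*(-1/38)))² + 1633) + (3305 + 5169) = ((5 + (-79/59 - 93/38))² + 1633) + 8474 = ((5 - 8489/2242)² + 1633) + 8474 = ((2721/2242)² + 1633) + 8474 = (7403841/5026564 + 1633) + 8474 = 8215782853/5026564 + 8474 = 50810886189/5026564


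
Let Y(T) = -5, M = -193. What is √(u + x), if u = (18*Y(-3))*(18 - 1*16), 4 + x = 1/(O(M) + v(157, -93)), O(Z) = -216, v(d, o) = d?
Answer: I*√640563/59 ≈ 13.565*I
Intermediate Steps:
x = -237/59 (x = -4 + 1/(-216 + 157) = -4 + 1/(-59) = -4 - 1/59 = -237/59 ≈ -4.0170)
u = -180 (u = (18*(-5))*(18 - 1*16) = -90*(18 - 16) = -90*2 = -180)
√(u + x) = √(-180 - 237/59) = √(-10857/59) = I*√640563/59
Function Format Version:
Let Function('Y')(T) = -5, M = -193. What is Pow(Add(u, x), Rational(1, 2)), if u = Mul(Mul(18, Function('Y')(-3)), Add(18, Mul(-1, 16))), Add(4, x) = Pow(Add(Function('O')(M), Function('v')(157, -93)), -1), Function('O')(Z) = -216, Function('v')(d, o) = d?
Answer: Mul(Rational(1, 59), I, Pow(640563, Rational(1, 2))) ≈ Mul(13.565, I)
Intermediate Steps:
x = Rational(-237, 59) (x = Add(-4, Pow(Add(-216, 157), -1)) = Add(-4, Pow(-59, -1)) = Add(-4, Rational(-1, 59)) = Rational(-237, 59) ≈ -4.0170)
u = -180 (u = Mul(Mul(18, -5), Add(18, Mul(-1, 16))) = Mul(-90, Add(18, -16)) = Mul(-90, 2) = -180)
Pow(Add(u, x), Rational(1, 2)) = Pow(Add(-180, Rational(-237, 59)), Rational(1, 2)) = Pow(Rational(-10857, 59), Rational(1, 2)) = Mul(Rational(1, 59), I, Pow(640563, Rational(1, 2)))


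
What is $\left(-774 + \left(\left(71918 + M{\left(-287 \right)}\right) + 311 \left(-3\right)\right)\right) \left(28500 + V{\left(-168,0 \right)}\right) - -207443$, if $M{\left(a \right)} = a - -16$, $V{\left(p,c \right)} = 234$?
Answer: $2009863403$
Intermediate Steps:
$M{\left(a \right)} = 16 + a$ ($M{\left(a \right)} = a + 16 = 16 + a$)
$\left(-774 + \left(\left(71918 + M{\left(-287 \right)}\right) + 311 \left(-3\right)\right)\right) \left(28500 + V{\left(-168,0 \right)}\right) - -207443 = \left(-774 + \left(\left(71918 + \left(16 - 287\right)\right) + 311 \left(-3\right)\right)\right) \left(28500 + 234\right) - -207443 = \left(-774 + \left(\left(71918 - 271\right) - 933\right)\right) 28734 + 207443 = \left(-774 + \left(71647 - 933\right)\right) 28734 + 207443 = \left(-774 + 70714\right) 28734 + 207443 = 69940 \cdot 28734 + 207443 = 2009655960 + 207443 = 2009863403$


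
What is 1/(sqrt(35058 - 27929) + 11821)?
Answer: 11821/139728912 - sqrt(7129)/139728912 ≈ 8.3995e-5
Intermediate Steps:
1/(sqrt(35058 - 27929) + 11821) = 1/(sqrt(7129) + 11821) = 1/(11821 + sqrt(7129))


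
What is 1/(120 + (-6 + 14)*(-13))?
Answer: 1/16 ≈ 0.062500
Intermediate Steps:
1/(120 + (-6 + 14)*(-13)) = 1/(120 + 8*(-13)) = 1/(120 - 104) = 1/16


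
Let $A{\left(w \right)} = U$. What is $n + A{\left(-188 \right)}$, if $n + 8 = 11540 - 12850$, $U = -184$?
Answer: $-1502$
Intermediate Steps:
$A{\left(w \right)} = -184$
$n = -1318$ ($n = -8 + \left(11540 - 12850\right) = -8 - 1310 = -1318$)
$n + A{\left(-188 \right)} = -1318 - 184 = -1502$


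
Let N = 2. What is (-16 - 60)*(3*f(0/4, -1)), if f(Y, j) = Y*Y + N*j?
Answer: 456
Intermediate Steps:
f(Y, j) = Y² + 2*j (f(Y, j) = Y*Y + 2*j = Y² + 2*j)
(-16 - 60)*(3*f(0/4, -1)) = (-16 - 60)*(3*((0/4)² + 2*(-1))) = -228*((0*(¼))² - 2) = -228*(0² - 2) = -228*(0 - 2) = -228*(-2) = -76*(-6) = 456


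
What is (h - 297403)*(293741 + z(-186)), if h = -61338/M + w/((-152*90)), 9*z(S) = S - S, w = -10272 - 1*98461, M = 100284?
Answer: -9987014946918505979/114323760 ≈ -8.7357e+10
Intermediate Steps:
w = -108733 (w = -10272 - 98461 = -108733)
z(S) = 0 (z(S) = (S - S)/9 = (⅑)*0 = 0)
h = 838756361/114323760 (h = -61338/100284 - 108733/((-152*90)) = -61338*1/100284 - 108733/(-13680) = -10223/16714 - 108733*(-1/13680) = -10223/16714 + 108733/13680 = 838756361/114323760 ≈ 7.3367)
(h - 297403)*(293741 + z(-186)) = (838756361/114323760 - 297403)*(293741 + 0) = -33999390438919/114323760*293741 = -9987014946918505979/114323760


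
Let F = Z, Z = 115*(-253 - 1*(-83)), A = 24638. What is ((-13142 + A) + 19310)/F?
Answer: -15403/9775 ≈ -1.5758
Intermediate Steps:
Z = -19550 (Z = 115*(-253 + 83) = 115*(-170) = -19550)
F = -19550
((-13142 + A) + 19310)/F = ((-13142 + 24638) + 19310)/(-19550) = (11496 + 19310)*(-1/19550) = 30806*(-1/19550) = -15403/9775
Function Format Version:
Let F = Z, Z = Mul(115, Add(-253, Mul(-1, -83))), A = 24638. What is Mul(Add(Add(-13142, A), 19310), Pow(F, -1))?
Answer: Rational(-15403, 9775) ≈ -1.5758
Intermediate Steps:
Z = -19550 (Z = Mul(115, Add(-253, 83)) = Mul(115, -170) = -19550)
F = -19550
Mul(Add(Add(-13142, A), 19310), Pow(F, -1)) = Mul(Add(Add(-13142, 24638), 19310), Pow(-19550, -1)) = Mul(Add(11496, 19310), Rational(-1, 19550)) = Mul(30806, Rational(-1, 19550)) = Rational(-15403, 9775)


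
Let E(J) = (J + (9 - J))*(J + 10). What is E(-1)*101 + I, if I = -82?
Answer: 8099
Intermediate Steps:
E(J) = 90 + 9*J (E(J) = 9*(10 + J) = 90 + 9*J)
E(-1)*101 + I = (90 + 9*(-1))*101 - 82 = (90 - 9)*101 - 82 = 81*101 - 82 = 8181 - 82 = 8099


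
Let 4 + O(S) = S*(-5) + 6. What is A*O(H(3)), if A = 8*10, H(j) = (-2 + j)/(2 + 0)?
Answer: -40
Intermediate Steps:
H(j) = -1 + j/2 (H(j) = (-2 + j)/2 = (-2 + j)*(½) = -1 + j/2)
A = 80
O(S) = 2 - 5*S (O(S) = -4 + (S*(-5) + 6) = -4 + (-5*S + 6) = -4 + (6 - 5*S) = 2 - 5*S)
A*O(H(3)) = 80*(2 - 5*(-1 + (½)*3)) = 80*(2 - 5*(-1 + 3/2)) = 80*(2 - 5*½) = 80*(2 - 5/2) = 80*(-½) = -40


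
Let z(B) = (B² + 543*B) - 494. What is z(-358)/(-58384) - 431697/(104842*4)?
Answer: 1950641/17194088 ≈ 0.11345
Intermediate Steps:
z(B) = -494 + B² + 543*B
z(-358)/(-58384) - 431697/(104842*4) = (-494 + (-358)² + 543*(-358))/(-58384) - 431697/(104842*4) = (-494 + 128164 - 194394)*(-1/58384) - 431697/419368 = -66724*(-1/58384) - 431697*1/419368 = 16681/14596 - 431697/419368 = 1950641/17194088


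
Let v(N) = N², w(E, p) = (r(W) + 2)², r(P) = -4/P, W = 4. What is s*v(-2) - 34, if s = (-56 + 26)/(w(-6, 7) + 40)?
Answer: -1514/41 ≈ -36.927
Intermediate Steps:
w(E, p) = 1 (w(E, p) = (-4/4 + 2)² = (-4*¼ + 2)² = (-1 + 2)² = 1² = 1)
s = -30/41 (s = (-56 + 26)/(1 + 40) = -30/41 ≈ -0.73171)
s*v(-2) - 34 = -30/41*(-2)² - 34 = -30/41*4 - 34 = -120/41 - 34 = -1514/41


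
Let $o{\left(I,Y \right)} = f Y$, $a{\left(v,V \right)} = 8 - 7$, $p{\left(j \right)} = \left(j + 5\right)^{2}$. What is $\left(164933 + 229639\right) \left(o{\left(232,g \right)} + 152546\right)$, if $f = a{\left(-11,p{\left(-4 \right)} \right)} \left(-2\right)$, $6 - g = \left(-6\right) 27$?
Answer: $60057804120$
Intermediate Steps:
$p{\left(j \right)} = \left(5 + j\right)^{2}$
$g = 168$ ($g = 6 - \left(-6\right) 27 = 6 - -162 = 6 + 162 = 168$)
$a{\left(v,V \right)} = 1$ ($a{\left(v,V \right)} = 8 - 7 = 1$)
$f = -2$ ($f = 1 \left(-2\right) = -2$)
$o{\left(I,Y \right)} = - 2 Y$
$\left(164933 + 229639\right) \left(o{\left(232,g \right)} + 152546\right) = \left(164933 + 229639\right) \left(\left(-2\right) 168 + 152546\right) = 394572 \left(-336 + 152546\right) = 394572 \cdot 152210 = 60057804120$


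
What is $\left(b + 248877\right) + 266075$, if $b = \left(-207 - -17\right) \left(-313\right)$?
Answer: $574422$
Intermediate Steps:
$b = 59470$ ($b = \left(-207 + 17\right) \left(-313\right) = \left(-190\right) \left(-313\right) = 59470$)
$\left(b + 248877\right) + 266075 = \left(59470 + 248877\right) + 266075 = 308347 + 266075 = 574422$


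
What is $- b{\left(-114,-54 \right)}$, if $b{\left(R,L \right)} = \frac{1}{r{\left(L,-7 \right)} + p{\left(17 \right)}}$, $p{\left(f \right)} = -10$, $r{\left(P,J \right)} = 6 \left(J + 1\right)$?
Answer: $\frac{1}{46} \approx 0.021739$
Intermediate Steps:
$r{\left(P,J \right)} = 6 + 6 J$ ($r{\left(P,J \right)} = 6 \left(1 + J\right) = 6 + 6 J$)
$b{\left(R,L \right)} = - \frac{1}{46}$ ($b{\left(R,L \right)} = \frac{1}{\left(6 + 6 \left(-7\right)\right) - 10} = \frac{1}{\left(6 - 42\right) - 10} = \frac{1}{-36 - 10} = \frac{1}{-46} = - \frac{1}{46}$)
$- b{\left(-114,-54 \right)} = \left(-1\right) \left(- \frac{1}{46}\right) = \frac{1}{46}$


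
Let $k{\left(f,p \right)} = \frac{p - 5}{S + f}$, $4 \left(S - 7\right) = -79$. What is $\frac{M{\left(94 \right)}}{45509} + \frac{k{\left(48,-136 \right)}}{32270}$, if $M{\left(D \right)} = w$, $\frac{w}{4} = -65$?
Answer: $- \frac{4286118}{734287715} \approx -0.0058371$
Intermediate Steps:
$S = - \frac{51}{4}$ ($S = 7 + \frac{1}{4} \left(-79\right) = 7 - \frac{79}{4} = - \frac{51}{4} \approx -12.75$)
$w = -260$ ($w = 4 \left(-65\right) = -260$)
$M{\left(D \right)} = -260$
$k{\left(f,p \right)} = \frac{-5 + p}{- \frac{51}{4} + f}$ ($k{\left(f,p \right)} = \frac{p - 5}{- \frac{51}{4} + f} = \frac{-5 + p}{- \frac{51}{4} + f}$)
$\frac{M{\left(94 \right)}}{45509} + \frac{k{\left(48,-136 \right)}}{32270} = - \frac{260}{45509} + \frac{4 \frac{1}{-51 + 4 \cdot 48} \left(-5 - 136\right)}{32270} = \left(-260\right) \frac{1}{45509} + 4 \frac{1}{-51 + 192} \left(-141\right) \frac{1}{32270} = - \frac{260}{45509} + 4 \cdot \frac{1}{141} \left(-141\right) \frac{1}{32270} = - \frac{260}{45509} - \frac{2}{16135} = - \frac{4286118}{734287715}$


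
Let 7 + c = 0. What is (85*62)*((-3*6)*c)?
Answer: 664020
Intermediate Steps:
c = -7 (c = -7 + 0 = -7)
(85*62)*((-3*6)*c) = (85*62)*(-3*6*(-7)) = 5270*(-18*(-7)) = 5270*126 = 664020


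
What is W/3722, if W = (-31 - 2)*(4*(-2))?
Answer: 132/1861 ≈ 0.070930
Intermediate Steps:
W = 264 (W = -33*(-8) = 264)
W/3722 = 264/3722 = 264*(1/3722) = 132/1861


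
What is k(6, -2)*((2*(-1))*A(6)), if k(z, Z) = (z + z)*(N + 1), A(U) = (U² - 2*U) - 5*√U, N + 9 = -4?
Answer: 6912 - 1440*√6 ≈ 3384.7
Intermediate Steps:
N = -13 (N = -9 - 4 = -13)
A(U) = U² - 5*√U - 2*U
k(z, Z) = -24*z (k(z, Z) = (z + z)*(-13 + 1) = (2*z)*(-12) = -24*z)
k(6, -2)*((2*(-1))*A(6)) = (-24*6)*((2*(-1))*(6² - 5*√6 - 2*6)) = -(-288)*(36 - 5*√6 - 12) = -(-288)*(24 - 5*√6) = -144*(-48 + 10*√6) = 6912 - 1440*√6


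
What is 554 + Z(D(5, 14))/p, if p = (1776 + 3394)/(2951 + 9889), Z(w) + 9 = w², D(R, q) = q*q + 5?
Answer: 4740886/47 ≈ 1.0087e+5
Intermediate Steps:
D(R, q) = 5 + q² (D(R, q) = q² + 5 = 5 + q²)
Z(w) = -9 + w²
p = 517/1284 (p = 5170/12840 = 5170*(1/12840) = 517/1284 ≈ 0.40265)
554 + Z(D(5, 14))/p = 554 + (-9 + (5 + 14²)²)/(517/1284) = 554 + (-9 + (5 + 196)²)*(1284/517) = 554 + (-9 + 201²)*(1284/517) = 554 + (-9 + 40401)*(1284/517) = 554 + 40392*(1284/517) = 554 + 4714848/47 = 4740886/47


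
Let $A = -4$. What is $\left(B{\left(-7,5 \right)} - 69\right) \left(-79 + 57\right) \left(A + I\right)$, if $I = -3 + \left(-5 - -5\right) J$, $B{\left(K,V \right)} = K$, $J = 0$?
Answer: $-11704$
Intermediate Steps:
$I = -3$ ($I = -3 + \left(-5 - -5\right) 0 = -3 + \left(-5 + 5\right) 0 = -3 + 0 \cdot 0 = -3 + 0 = -3$)
$\left(B{\left(-7,5 \right)} - 69\right) \left(-79 + 57\right) \left(A + I\right) = \left(-7 - 69\right) \left(-79 + 57\right) \left(-4 - 3\right) = \left(-7 - 69\right) \left(\left(-22\right) \left(-7\right)\right) = \left(-76\right) 154 = -11704$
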